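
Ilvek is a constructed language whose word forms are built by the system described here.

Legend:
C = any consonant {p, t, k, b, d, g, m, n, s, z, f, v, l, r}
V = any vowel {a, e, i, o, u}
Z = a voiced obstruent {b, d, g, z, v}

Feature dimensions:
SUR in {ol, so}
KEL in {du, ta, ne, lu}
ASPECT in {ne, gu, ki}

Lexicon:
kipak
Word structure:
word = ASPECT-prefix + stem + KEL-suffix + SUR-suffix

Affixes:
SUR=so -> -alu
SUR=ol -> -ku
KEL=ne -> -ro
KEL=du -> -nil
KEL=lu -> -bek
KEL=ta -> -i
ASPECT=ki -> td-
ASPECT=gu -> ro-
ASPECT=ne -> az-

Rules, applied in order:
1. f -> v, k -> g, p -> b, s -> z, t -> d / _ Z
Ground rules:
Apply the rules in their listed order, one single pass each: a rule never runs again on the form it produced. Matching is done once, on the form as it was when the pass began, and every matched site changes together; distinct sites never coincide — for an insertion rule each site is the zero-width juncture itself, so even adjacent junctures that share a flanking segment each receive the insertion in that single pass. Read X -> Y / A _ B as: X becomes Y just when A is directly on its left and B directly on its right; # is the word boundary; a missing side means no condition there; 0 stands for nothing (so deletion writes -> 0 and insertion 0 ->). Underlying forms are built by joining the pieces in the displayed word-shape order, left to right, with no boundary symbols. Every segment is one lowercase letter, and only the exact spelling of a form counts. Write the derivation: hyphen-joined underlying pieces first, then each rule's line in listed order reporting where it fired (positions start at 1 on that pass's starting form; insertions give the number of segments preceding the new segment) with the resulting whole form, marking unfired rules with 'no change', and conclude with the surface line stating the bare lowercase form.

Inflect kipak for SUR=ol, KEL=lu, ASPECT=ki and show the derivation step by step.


underlying: td-kipak-bek-ku
1. f -> v, k -> g, p -> b, s -> z, t -> d / _ Z: fires at position(s) 1, 7: ddkipagbekku
surface: ddkipagbekku


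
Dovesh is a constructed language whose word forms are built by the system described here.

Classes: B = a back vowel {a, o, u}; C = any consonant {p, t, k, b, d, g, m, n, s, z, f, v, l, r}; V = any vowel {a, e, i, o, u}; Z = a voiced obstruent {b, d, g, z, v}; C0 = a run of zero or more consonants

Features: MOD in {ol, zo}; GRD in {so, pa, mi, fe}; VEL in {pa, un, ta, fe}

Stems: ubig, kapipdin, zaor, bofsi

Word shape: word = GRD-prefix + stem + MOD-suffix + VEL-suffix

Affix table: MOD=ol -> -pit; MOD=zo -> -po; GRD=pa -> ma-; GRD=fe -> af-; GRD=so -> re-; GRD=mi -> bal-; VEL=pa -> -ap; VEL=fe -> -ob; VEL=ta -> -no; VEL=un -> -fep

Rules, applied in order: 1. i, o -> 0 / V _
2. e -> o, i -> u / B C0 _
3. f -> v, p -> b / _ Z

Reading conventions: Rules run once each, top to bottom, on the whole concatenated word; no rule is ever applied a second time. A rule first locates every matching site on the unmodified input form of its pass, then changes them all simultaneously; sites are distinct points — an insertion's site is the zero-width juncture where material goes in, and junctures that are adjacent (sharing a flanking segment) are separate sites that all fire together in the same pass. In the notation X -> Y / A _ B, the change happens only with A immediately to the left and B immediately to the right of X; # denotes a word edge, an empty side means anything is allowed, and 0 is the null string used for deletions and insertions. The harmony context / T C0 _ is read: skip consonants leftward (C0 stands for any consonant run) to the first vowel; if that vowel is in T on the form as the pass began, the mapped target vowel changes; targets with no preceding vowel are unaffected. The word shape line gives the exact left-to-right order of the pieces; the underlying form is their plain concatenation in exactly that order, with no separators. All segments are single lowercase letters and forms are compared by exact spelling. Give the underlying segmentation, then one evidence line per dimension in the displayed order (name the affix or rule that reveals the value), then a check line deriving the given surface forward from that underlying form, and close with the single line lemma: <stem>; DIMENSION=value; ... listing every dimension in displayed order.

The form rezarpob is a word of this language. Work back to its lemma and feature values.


underlying: re-zaor-po-ob
MOD=zo - signalled by the affix -po
GRD=so - signalled by the affix re-
VEL=fe - signalled by the affix -ob
check: rezaorpoob -> rezarpob -> rezarpob -> rezarpob
lemma: zaor; MOD=zo; GRD=so; VEL=fe


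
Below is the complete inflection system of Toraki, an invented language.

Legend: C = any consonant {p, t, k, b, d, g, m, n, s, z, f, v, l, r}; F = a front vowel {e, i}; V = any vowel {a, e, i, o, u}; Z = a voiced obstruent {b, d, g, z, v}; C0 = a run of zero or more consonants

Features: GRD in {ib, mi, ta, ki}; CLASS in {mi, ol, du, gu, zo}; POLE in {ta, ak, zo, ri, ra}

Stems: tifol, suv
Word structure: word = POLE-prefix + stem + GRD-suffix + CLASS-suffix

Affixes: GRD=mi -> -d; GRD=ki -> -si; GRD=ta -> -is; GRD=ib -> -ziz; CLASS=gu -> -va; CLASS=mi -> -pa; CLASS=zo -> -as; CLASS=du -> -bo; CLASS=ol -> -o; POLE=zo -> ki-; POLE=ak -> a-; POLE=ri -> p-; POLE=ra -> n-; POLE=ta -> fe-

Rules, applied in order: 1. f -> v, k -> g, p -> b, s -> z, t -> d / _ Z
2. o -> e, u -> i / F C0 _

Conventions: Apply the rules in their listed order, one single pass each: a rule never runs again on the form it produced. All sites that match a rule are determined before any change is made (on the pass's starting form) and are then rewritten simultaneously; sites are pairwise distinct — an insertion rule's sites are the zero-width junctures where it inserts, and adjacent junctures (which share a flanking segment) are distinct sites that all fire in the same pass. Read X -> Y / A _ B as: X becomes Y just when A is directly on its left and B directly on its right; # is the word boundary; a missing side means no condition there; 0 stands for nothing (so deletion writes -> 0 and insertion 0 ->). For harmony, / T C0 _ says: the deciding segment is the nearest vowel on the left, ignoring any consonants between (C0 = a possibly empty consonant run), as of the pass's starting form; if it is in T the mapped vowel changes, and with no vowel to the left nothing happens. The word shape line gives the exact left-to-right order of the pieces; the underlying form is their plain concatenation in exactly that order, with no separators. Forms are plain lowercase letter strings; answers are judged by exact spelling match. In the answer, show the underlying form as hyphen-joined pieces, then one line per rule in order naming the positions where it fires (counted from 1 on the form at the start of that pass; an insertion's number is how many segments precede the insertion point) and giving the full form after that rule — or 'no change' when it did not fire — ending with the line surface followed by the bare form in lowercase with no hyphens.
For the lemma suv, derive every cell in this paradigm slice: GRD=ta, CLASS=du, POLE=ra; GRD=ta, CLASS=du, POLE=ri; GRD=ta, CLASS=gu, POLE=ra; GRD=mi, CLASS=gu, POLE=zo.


cell GRD=ta, CLASS=du, POLE=ra:
underlying: n-suv-is-bo
1. f -> v, k -> g, p -> b, s -> z, t -> d / _ Z: fires at position(s) 6: nsuvizbo
2. o -> e, u -> i / F C0 _: fires at position(s) 8: nsuvizbe
surface: nsuvizbe

cell GRD=ta, CLASS=du, POLE=ri:
underlying: p-suv-is-bo
1. f -> v, k -> g, p -> b, s -> z, t -> d / _ Z: fires at position(s) 6: psuvizbo
2. o -> e, u -> i / F C0 _: fires at position(s) 8: psuvizbe
surface: psuvizbe

cell GRD=ta, CLASS=gu, POLE=ra:
underlying: n-suv-is-va
1. f -> v, k -> g, p -> b, s -> z, t -> d / _ Z: fires at position(s) 6: nsuvizva
2. o -> e, u -> i / F C0 _: no change
surface: nsuvizva

cell GRD=mi, CLASS=gu, POLE=zo:
underlying: ki-suv-d-va
1. f -> v, k -> g, p -> b, s -> z, t -> d / _ Z: no change
2. o -> e, u -> i / F C0 _: fires at position(s) 4: kisivdva
surface: kisivdva


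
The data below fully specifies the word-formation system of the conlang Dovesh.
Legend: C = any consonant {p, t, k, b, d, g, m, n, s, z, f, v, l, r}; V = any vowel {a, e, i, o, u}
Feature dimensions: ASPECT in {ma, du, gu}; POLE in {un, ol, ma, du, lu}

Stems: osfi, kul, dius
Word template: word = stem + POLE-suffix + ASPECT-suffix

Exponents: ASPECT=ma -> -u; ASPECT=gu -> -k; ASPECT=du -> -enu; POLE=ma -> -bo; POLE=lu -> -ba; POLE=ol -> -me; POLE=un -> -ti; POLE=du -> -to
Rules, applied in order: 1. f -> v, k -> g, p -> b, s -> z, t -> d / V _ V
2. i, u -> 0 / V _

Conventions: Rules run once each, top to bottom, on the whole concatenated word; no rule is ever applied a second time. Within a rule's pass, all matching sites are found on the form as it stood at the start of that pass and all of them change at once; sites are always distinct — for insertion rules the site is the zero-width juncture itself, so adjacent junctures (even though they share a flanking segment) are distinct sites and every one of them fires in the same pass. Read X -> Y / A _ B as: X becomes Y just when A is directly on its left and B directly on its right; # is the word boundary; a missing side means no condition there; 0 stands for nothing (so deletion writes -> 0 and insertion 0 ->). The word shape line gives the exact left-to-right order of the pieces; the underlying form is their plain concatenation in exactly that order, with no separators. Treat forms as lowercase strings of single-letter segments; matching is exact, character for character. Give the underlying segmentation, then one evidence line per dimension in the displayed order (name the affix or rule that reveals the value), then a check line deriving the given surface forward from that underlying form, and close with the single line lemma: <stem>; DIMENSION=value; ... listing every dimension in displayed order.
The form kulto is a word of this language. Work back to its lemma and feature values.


underlying: kul-to-u
ASPECT=ma - signalled by the affix -u
POLE=du - signalled by the affix -to
check: kultou -> kultou -> kulto
lemma: kul; ASPECT=ma; POLE=du


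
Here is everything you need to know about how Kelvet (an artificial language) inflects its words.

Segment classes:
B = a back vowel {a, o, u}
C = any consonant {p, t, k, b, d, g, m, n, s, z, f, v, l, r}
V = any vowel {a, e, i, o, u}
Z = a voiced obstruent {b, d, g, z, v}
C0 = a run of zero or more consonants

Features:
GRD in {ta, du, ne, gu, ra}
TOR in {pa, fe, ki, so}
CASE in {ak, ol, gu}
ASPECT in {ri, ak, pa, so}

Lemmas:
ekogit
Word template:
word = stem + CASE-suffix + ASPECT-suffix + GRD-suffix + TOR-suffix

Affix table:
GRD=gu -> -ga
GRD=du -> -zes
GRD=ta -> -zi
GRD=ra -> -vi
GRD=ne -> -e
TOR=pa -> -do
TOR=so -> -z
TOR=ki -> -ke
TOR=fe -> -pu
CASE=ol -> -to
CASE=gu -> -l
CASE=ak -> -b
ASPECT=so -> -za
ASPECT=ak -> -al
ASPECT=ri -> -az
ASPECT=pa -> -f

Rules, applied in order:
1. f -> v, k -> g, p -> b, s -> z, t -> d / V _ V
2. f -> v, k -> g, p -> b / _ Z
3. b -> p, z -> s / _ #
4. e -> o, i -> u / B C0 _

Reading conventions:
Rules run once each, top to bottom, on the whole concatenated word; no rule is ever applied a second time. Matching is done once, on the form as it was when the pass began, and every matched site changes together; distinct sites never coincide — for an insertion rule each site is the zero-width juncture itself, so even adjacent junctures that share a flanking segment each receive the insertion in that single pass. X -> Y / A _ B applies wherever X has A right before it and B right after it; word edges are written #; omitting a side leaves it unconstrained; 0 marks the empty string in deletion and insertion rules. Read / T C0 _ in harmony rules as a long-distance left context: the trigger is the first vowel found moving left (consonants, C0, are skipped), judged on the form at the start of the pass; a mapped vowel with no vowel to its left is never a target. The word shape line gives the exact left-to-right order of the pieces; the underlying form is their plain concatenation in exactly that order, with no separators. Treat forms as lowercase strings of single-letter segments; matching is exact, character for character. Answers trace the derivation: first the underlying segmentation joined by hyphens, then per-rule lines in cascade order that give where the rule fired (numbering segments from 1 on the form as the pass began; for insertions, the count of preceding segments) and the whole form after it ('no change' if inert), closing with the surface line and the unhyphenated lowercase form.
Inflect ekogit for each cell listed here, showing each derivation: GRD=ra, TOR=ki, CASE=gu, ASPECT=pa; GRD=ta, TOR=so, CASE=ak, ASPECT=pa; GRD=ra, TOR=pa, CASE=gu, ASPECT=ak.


cell GRD=ra, TOR=ki, CASE=gu, ASPECT=pa:
underlying: ekogit-l-f-vi-ke
1. f -> v, k -> g, p -> b, s -> z, t -> d / V _ V: fires at position(s) 2, 11: egogitlfvige
2. f -> v, k -> g, p -> b / _ Z: fires at position(s) 8: egogitlvvige
3. b -> p, z -> s / _ #: no change
4. e -> o, i -> u / B C0 _: fires at position(s) 5: egogutlvvige
surface: egogutlvvige

cell GRD=ta, TOR=so, CASE=ak, ASPECT=pa:
underlying: ekogit-b-f-zi-z
1. f -> v, k -> g, p -> b, s -> z, t -> d / V _ V: fires at position(s) 2: egogitbfziz
2. f -> v, k -> g, p -> b / _ Z: fires at position(s) 8: egogitbvziz
3. b -> p, z -> s / _ #: fires at position(s) 11: egogitbvzis
4. e -> o, i -> u / B C0 _: fires at position(s) 5: egogutbvzis
surface: egogutbvzis

cell GRD=ra, TOR=pa, CASE=gu, ASPECT=ak:
underlying: ekogit-l-al-vi-do
1. f -> v, k -> g, p -> b, s -> z, t -> d / V _ V: fires at position(s) 2: egogitlalvido
2. f -> v, k -> g, p -> b / _ Z: no change
3. b -> p, z -> s / _ #: no change
4. e -> o, i -> u / B C0 _: fires at position(s) 5, 11: egogutlalvudo
surface: egogutlalvudo


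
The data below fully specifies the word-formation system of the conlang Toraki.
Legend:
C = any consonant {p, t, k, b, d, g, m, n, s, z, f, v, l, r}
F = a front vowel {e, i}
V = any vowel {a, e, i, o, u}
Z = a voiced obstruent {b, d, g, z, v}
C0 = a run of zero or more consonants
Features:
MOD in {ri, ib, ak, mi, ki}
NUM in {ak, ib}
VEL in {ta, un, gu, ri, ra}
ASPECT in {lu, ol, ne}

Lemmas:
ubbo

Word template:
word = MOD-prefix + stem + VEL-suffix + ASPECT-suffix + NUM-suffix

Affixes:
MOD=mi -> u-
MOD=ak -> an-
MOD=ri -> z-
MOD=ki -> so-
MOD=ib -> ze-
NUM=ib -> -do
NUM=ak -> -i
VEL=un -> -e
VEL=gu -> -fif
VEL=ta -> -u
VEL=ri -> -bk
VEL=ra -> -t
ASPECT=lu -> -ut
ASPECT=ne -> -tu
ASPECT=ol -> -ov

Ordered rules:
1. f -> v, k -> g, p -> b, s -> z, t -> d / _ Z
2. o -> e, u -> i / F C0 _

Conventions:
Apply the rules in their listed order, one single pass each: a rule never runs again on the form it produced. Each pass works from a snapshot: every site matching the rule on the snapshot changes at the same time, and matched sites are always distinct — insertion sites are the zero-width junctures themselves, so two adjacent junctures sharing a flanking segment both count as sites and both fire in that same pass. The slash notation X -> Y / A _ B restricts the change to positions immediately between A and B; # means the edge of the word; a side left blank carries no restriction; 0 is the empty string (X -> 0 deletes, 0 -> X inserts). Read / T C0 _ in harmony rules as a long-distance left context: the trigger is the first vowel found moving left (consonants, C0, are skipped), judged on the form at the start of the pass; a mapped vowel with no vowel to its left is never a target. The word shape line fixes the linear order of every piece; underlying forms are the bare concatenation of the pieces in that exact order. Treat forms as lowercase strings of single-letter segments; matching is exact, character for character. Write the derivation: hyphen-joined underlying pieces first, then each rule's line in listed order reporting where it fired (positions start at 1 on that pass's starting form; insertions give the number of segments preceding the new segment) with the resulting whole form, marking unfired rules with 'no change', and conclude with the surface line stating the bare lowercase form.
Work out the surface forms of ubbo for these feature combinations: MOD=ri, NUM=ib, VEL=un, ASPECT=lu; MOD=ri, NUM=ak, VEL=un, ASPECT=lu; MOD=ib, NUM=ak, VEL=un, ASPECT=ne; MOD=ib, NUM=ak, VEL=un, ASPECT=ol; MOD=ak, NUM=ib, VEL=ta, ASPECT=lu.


cell MOD=ri, NUM=ib, VEL=un, ASPECT=lu:
underlying: z-ubbo-e-ut-do
1. f -> v, k -> g, p -> b, s -> z, t -> d / _ Z: fires at position(s) 8: zubboeuddo
2. o -> e, u -> i / F C0 _: fires at position(s) 7: zubboeiddo
surface: zubboeiddo

cell MOD=ri, NUM=ak, VEL=un, ASPECT=lu:
underlying: z-ubbo-e-ut-i
1. f -> v, k -> g, p -> b, s -> z, t -> d / _ Z: no change
2. o -> e, u -> i / F C0 _: fires at position(s) 7: zubboeiti
surface: zubboeiti

cell MOD=ib, NUM=ak, VEL=un, ASPECT=ne:
underlying: ze-ubbo-e-tu-i
1. f -> v, k -> g, p -> b, s -> z, t -> d / _ Z: no change
2. o -> e, u -> i / F C0 _: fires at position(s) 3, 9: zeibboetii
surface: zeibboetii

cell MOD=ib, NUM=ak, VEL=un, ASPECT=ol:
underlying: ze-ubbo-e-ov-i
1. f -> v, k -> g, p -> b, s -> z, t -> d / _ Z: no change
2. o -> e, u -> i / F C0 _: fires at position(s) 3, 8: zeibboeevi
surface: zeibboeevi

cell MOD=ak, NUM=ib, VEL=ta, ASPECT=lu:
underlying: an-ubbo-u-ut-do
1. f -> v, k -> g, p -> b, s -> z, t -> d / _ Z: fires at position(s) 9: anubbouuddo
2. o -> e, u -> i / F C0 _: no change
surface: anubbouuddo


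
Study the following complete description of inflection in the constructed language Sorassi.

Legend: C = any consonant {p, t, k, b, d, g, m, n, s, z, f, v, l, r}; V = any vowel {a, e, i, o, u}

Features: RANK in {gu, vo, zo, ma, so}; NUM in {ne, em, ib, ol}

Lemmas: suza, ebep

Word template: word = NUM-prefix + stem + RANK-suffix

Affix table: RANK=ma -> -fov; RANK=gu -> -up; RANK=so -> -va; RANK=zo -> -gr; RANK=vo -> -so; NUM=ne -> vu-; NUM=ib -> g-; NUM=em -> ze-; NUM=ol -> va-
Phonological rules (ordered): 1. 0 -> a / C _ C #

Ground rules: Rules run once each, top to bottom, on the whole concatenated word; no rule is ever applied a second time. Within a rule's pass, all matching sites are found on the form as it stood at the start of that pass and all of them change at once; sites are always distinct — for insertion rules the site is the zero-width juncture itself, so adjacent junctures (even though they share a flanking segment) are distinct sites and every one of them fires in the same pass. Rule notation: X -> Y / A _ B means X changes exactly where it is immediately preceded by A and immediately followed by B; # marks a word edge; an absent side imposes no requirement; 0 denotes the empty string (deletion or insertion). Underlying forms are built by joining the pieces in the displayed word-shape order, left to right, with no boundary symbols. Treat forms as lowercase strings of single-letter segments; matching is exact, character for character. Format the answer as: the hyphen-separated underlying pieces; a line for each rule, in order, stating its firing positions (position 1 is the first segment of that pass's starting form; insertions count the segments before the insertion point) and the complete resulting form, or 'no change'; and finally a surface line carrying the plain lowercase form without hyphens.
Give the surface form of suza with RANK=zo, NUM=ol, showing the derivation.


underlying: va-suza-gr
1. 0 -> a / C _ C #: inserts after position(s) 7: vasuzagar
surface: vasuzagar


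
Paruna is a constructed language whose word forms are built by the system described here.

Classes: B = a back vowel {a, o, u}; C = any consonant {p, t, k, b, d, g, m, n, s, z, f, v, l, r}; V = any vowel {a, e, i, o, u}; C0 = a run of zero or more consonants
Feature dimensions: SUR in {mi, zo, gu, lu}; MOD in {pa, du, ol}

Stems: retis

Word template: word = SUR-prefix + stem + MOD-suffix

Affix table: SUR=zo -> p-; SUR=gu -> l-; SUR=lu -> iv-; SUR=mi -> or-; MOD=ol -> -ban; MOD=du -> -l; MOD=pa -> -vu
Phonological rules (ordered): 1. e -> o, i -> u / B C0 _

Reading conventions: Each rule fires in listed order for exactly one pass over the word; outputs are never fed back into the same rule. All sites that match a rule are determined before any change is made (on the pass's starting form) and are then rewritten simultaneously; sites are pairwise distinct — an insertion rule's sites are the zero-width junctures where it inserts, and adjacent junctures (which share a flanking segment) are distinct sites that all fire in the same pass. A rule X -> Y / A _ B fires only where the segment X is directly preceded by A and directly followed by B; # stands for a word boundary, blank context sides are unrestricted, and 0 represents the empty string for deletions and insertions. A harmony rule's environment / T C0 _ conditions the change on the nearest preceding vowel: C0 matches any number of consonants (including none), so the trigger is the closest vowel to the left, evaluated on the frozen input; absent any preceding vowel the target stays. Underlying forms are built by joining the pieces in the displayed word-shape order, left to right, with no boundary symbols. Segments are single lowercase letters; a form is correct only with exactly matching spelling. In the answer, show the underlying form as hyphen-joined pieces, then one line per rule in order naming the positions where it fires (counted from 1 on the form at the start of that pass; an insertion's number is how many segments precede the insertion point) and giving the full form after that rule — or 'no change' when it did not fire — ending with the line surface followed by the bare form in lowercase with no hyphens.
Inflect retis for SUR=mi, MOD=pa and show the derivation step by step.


underlying: or-retis-vu
1. e -> o, i -> u / B C0 _: fires at position(s) 4: orrotisvu
surface: orrotisvu


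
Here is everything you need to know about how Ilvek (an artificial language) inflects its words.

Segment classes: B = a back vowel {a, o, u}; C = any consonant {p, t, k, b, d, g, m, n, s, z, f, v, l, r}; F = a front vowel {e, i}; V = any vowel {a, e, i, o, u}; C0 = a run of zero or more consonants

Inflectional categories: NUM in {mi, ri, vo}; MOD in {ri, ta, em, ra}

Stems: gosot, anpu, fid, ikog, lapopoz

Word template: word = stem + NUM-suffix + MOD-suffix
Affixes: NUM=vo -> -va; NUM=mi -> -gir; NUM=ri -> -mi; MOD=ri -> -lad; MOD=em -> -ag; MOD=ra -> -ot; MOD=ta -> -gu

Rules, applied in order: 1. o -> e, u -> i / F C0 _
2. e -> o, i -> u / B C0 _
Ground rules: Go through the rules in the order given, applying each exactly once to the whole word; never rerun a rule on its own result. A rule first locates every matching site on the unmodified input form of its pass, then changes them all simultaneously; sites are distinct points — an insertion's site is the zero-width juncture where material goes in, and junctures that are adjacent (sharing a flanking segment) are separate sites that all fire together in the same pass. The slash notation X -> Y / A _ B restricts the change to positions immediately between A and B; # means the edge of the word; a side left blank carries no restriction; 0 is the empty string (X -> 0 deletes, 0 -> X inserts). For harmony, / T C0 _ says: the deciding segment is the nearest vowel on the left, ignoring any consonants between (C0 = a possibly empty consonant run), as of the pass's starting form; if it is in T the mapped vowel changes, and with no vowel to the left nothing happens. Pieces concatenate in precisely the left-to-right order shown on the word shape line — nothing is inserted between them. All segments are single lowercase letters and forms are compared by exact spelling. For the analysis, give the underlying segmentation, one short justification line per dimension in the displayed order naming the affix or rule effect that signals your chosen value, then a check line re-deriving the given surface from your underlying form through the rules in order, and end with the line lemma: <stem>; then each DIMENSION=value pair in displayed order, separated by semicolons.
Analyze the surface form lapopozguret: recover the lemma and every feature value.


underlying: lapopoz-gir-ot
NUM=mi - signalled by the affix -gir
MOD=ra - signalled by the affix -ot
check: lapopozgirot -> lapopozgiret -> lapopozguret
lemma: lapopoz; NUM=mi; MOD=ra


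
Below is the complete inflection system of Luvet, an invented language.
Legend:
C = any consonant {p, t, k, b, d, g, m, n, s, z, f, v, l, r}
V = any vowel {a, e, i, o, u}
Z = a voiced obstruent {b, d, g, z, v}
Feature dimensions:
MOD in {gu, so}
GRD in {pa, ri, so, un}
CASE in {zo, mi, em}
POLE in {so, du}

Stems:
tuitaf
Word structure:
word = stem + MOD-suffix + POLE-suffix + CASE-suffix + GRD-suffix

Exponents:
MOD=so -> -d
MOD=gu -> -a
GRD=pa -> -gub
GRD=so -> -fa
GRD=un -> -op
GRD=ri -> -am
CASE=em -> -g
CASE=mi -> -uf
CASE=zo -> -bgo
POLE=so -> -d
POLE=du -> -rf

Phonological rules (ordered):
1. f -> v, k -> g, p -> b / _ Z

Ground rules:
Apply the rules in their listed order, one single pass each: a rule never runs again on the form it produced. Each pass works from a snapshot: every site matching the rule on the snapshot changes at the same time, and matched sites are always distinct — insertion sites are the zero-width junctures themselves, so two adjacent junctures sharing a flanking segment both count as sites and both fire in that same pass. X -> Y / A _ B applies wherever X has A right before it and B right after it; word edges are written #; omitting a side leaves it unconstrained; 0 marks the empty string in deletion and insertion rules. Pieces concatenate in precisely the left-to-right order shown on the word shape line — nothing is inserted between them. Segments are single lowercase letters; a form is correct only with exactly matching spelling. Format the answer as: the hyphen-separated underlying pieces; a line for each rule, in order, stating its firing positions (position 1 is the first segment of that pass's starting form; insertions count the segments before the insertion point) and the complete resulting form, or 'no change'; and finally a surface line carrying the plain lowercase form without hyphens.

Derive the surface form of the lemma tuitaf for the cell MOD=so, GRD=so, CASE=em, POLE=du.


underlying: tuitaf-d-rf-g-fa
1. f -> v, k -> g, p -> b / _ Z: fires at position(s) 6, 9: tuitavdrvgfa
surface: tuitavdrvgfa


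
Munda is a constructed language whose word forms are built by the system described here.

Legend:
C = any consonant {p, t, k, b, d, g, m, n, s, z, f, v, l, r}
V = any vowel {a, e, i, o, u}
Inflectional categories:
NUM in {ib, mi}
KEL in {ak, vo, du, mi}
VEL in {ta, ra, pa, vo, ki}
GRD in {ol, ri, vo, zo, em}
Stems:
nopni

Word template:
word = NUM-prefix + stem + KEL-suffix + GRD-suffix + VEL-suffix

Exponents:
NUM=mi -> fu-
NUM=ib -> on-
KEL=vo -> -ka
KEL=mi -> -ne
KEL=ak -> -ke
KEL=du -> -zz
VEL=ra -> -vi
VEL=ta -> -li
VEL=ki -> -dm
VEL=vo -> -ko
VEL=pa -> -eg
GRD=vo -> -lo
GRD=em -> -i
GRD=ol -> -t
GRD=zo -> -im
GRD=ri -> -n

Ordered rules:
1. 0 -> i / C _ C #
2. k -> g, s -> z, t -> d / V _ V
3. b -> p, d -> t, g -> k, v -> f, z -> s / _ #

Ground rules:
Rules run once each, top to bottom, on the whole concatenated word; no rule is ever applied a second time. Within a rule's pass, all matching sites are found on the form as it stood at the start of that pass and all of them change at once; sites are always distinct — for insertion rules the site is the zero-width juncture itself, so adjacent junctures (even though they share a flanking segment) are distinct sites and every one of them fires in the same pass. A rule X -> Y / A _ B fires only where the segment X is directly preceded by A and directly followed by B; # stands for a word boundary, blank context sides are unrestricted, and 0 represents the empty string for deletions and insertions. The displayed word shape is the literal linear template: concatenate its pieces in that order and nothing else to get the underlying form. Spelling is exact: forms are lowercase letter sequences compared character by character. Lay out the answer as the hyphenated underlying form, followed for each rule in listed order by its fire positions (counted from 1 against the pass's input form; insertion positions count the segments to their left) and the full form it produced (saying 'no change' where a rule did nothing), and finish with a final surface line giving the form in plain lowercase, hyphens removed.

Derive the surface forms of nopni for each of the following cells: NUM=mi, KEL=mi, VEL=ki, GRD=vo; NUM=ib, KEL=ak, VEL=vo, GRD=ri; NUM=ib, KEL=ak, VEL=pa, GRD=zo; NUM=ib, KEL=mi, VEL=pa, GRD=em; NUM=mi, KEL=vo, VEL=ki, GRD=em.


cell NUM=mi, KEL=mi, VEL=ki, GRD=vo:
underlying: fu-nopni-ne-lo-dm
1. 0 -> i / C _ C #: inserts after position(s) 12: funopninelodim
2. k -> g, s -> z, t -> d / V _ V: no change
3. b -> p, d -> t, g -> k, v -> f, z -> s / _ #: no change
surface: funopninelodim

cell NUM=ib, KEL=ak, VEL=vo, GRD=ri:
underlying: on-nopni-ke-n-ko
1. 0 -> i / C _ C #: no change
2. k -> g, s -> z, t -> d / V _ V: fires at position(s) 8: onnopnigenko
3. b -> p, d -> t, g -> k, v -> f, z -> s / _ #: no change
surface: onnopnigenko

cell NUM=ib, KEL=ak, VEL=pa, GRD=zo:
underlying: on-nopni-ke-im-eg
1. 0 -> i / C _ C #: no change
2. k -> g, s -> z, t -> d / V _ V: fires at position(s) 8: onnopnigeimeg
3. b -> p, d -> t, g -> k, v -> f, z -> s / _ #: fires at position(s) 13: onnopnigeimek
surface: onnopnigeimek

cell NUM=ib, KEL=mi, VEL=pa, GRD=em:
underlying: on-nopni-ne-i-eg
1. 0 -> i / C _ C #: no change
2. k -> g, s -> z, t -> d / V _ V: no change
3. b -> p, d -> t, g -> k, v -> f, z -> s / _ #: fires at position(s) 12: onnopnineiek
surface: onnopnineiek

cell NUM=mi, KEL=vo, VEL=ki, GRD=em:
underlying: fu-nopni-ka-i-dm
1. 0 -> i / C _ C #: inserts after position(s) 11: funopnikaidim
2. k -> g, s -> z, t -> d / V _ V: fires at position(s) 8: funopnigaidim
3. b -> p, d -> t, g -> k, v -> f, z -> s / _ #: no change
surface: funopnigaidim


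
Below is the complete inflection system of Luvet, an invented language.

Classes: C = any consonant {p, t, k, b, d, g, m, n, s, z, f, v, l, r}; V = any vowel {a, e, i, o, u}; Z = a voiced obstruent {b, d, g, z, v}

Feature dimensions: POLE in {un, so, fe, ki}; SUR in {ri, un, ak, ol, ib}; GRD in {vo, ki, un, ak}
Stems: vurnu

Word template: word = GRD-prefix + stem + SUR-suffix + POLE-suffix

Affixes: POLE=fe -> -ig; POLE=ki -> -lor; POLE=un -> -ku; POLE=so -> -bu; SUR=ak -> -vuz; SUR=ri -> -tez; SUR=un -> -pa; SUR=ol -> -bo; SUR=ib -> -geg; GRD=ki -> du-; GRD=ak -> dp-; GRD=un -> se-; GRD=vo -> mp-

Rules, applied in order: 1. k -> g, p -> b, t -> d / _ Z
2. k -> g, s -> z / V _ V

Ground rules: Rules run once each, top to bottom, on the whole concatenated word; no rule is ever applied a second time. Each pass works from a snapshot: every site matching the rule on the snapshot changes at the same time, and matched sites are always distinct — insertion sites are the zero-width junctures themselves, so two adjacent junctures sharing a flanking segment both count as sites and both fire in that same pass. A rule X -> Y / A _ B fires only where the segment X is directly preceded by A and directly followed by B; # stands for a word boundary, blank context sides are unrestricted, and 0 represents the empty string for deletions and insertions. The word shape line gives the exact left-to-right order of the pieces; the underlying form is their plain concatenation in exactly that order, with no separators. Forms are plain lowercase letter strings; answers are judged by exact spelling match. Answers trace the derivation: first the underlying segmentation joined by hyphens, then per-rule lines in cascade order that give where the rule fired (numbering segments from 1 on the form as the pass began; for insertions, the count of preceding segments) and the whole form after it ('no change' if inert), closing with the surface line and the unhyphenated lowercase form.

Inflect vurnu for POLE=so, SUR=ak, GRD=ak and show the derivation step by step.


underlying: dp-vurnu-vuz-bu
1. k -> g, p -> b, t -> d / _ Z: fires at position(s) 2: dbvurnuvuzbu
2. k -> g, s -> z / V _ V: no change
surface: dbvurnuvuzbu


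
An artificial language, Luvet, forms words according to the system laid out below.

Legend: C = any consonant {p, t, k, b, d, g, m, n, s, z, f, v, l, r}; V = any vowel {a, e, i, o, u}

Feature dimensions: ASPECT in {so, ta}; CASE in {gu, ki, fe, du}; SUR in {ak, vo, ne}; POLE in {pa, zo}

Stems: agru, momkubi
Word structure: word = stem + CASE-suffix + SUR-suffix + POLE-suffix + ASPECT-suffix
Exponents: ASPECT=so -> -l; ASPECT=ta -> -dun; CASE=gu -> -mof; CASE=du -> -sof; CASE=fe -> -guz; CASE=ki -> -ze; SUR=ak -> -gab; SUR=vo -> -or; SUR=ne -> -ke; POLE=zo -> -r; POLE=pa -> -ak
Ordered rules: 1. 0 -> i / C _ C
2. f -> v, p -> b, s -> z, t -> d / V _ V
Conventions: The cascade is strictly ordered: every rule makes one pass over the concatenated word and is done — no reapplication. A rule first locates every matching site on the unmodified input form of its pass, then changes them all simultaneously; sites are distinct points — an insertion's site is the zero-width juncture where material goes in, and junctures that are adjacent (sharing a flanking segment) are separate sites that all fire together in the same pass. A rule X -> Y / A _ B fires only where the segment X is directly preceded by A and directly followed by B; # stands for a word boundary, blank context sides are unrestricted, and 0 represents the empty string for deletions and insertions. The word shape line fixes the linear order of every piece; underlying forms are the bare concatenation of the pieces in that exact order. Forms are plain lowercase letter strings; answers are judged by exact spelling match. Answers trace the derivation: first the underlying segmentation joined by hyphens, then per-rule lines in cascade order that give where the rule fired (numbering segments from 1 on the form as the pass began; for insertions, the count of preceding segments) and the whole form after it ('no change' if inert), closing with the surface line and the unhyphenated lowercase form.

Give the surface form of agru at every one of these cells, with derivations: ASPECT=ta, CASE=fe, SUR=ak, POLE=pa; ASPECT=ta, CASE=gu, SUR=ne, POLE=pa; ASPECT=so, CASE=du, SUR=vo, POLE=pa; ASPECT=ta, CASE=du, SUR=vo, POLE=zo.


cell ASPECT=ta, CASE=fe, SUR=ak, POLE=pa:
underlying: agru-guz-gab-ak-dun
1. 0 -> i / C _ C: inserts after position(s) 2, 7, 12: agiruguzigabakidun
2. f -> v, p -> b, s -> z, t -> d / V _ V: no change
surface: agiruguzigabakidun

cell ASPECT=ta, CASE=gu, SUR=ne, POLE=pa:
underlying: agru-mof-ke-ak-dun
1. 0 -> i / C _ C: inserts after position(s) 2, 7, 11: agirumofikeakidun
2. f -> v, p -> b, s -> z, t -> d / V _ V: fires at position(s) 8: agirumovikeakidun
surface: agirumovikeakidun

cell ASPECT=so, CASE=du, SUR=vo, POLE=pa:
underlying: agru-sof-or-ak-l
1. 0 -> i / C _ C: inserts after position(s) 2, 11: agirusoforakil
2. f -> v, p -> b, s -> z, t -> d / V _ V: fires at position(s) 6, 8: agiruzovorakil
surface: agiruzovorakil

cell ASPECT=ta, CASE=du, SUR=vo, POLE=zo:
underlying: agru-sof-or-r-dun
1. 0 -> i / C _ C: inserts after position(s) 2, 9, 10: agirusoforiridun
2. f -> v, p -> b, s -> z, t -> d / V _ V: fires at position(s) 6, 8: agiruzovoriridun
surface: agiruzovoriridun


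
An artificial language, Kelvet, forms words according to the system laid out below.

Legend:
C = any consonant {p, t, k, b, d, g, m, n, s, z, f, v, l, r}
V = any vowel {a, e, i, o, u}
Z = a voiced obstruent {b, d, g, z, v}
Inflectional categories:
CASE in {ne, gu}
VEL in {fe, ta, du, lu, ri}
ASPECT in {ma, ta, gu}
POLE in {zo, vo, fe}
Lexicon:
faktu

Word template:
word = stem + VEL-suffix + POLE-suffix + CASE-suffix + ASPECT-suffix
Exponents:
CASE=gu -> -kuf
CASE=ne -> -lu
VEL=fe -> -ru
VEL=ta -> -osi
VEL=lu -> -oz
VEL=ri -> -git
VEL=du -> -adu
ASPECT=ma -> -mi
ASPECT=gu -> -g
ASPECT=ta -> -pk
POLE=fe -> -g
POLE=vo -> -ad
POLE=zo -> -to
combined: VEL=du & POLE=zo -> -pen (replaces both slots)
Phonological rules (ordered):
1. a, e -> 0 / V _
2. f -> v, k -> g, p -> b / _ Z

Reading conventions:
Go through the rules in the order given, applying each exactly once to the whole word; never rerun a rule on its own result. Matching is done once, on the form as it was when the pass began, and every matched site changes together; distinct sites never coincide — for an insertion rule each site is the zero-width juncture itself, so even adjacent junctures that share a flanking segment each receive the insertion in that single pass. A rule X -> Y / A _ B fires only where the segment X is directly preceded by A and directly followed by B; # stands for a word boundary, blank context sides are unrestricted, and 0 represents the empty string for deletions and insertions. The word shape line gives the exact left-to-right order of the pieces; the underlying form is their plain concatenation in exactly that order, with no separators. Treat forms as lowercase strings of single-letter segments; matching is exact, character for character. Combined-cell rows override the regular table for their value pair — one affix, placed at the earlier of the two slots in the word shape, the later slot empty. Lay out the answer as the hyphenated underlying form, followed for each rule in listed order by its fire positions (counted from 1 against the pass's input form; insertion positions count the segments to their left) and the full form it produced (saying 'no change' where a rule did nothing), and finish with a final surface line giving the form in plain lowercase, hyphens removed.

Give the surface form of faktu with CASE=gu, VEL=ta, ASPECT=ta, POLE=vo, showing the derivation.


underlying: faktu-osi-ad-kuf-pk
1. a, e -> 0 / V _: fires at position(s) 9: faktuosidkufpk
2. f -> v, k -> g, p -> b / _ Z: no change
surface: faktuosidkufpk


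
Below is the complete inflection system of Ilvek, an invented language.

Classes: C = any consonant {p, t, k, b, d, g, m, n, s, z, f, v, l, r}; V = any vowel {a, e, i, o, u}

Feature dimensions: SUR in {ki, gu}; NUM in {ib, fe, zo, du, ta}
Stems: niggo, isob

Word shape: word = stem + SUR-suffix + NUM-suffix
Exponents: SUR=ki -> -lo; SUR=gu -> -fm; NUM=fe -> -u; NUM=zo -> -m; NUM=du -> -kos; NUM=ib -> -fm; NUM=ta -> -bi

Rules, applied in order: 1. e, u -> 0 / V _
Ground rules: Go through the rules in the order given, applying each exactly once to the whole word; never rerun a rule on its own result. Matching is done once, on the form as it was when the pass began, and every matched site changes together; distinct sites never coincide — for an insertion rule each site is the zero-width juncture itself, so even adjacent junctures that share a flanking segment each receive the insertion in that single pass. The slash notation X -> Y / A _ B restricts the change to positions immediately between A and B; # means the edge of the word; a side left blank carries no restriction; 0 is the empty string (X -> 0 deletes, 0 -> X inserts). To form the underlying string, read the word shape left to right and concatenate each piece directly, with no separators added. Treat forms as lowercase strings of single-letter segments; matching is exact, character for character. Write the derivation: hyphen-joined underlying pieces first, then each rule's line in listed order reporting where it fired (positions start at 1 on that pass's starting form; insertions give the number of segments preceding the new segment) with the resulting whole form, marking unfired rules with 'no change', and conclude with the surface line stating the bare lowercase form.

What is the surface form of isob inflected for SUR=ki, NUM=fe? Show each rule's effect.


underlying: isob-lo-u
1. e, u -> 0 / V _: fires at position(s) 7: isoblo
surface: isoblo


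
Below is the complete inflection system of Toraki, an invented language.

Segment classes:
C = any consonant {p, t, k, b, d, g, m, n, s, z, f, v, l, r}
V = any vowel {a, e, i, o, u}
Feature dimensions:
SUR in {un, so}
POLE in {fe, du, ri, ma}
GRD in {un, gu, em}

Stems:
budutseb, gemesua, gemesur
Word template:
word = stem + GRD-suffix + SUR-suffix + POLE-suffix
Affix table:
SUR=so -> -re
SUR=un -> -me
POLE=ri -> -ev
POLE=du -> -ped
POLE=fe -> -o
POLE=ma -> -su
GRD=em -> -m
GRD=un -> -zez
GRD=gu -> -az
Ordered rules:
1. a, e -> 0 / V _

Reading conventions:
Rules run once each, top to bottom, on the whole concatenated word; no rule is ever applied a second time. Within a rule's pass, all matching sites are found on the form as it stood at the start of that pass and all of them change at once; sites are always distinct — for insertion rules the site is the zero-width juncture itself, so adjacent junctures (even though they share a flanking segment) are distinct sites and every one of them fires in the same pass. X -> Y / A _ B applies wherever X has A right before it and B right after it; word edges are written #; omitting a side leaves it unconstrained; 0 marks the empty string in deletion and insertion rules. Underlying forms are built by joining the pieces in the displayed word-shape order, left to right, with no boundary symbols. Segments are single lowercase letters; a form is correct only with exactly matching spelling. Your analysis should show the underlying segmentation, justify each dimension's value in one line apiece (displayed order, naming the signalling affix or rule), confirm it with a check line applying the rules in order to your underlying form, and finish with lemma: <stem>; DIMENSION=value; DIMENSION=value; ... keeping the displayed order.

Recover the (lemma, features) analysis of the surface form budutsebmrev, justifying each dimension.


underlying: budutseb-m-re-ev
SUR=so - signalled by the affix -re
POLE=ri - signalled by the affix -ev
GRD=em - signalled by the affix -m
check: budutsebmreev -> budutsebmrev
lemma: budutseb; SUR=so; POLE=ri; GRD=em
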